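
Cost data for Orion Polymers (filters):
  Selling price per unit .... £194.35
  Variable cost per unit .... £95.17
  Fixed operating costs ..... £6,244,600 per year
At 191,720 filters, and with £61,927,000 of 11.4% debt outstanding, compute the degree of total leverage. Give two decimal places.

3.33

Contribution at this volume is 191,720 × £99.18 = £19,014,789.60.
EBIT = £19,014,789.60 − £6,244,600 = £12,770,189.60. Interest = £7,059,678.00, so EBIT − I = £5,710,511.60.
Degree of total leverage = total CM / (EBIT − interest) = £19,014,789.60 / £5,710,511.60 = 3.3298.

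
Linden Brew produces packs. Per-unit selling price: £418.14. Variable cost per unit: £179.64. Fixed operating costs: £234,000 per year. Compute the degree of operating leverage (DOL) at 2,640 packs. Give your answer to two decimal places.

At 2,640 units, contribution = 2,640 × £238.50 = £629,640.00.
Operating income = contribution − fixed costs = £629,640.00 − £234,000 = £395,640.00.
Degree of operating leverage = £629,640.00 / £395,640.00 = 1.5914.

1.59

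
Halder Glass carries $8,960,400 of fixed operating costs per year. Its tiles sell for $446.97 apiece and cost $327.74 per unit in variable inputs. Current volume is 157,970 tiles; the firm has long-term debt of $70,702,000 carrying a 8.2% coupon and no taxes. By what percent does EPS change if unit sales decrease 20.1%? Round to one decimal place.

-92.9%

Contribution at this volume is 157,970 × $119.23 = $18,834,763.10.
Operating income = contribution − fixed costs = $18,834,763.10 − $8,960,400 = $9,874,363.10.
Interest = $5,797,564.00, so EBIT − I = $4,076,799.10.
Degree of combined leverage = contribution ÷ (EBIT − I) = $18,834,763.10 ÷ $4,076,799.10 = 4.6200.
%ΔEPS = DCL × %ΔSales = 4.6200 × -20.1% = -92.9%.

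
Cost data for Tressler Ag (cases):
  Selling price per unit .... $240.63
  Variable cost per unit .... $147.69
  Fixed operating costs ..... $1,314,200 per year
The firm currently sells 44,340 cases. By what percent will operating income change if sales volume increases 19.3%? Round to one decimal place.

At 44,340 units, contribution = 44,340 × $92.94 = $4,120,959.60.
Operating income = contribution − fixed costs = $4,120,959.60 − $1,314,200 = $2,806,759.60.
Degree of operating leverage = $4,120,959.60 / $2,806,759.60 = 1.4682.
So EBIT moves 1.4682 × (+19.3%) = +28.3%.

+28.3%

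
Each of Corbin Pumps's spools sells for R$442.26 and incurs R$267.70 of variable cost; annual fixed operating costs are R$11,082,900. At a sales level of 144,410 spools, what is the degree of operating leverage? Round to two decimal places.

1.78

Total contribution margin = 144,410 × R$174.56 = R$25,208,209.60.
Subtracting fixed costs: EBIT = R$25,208,209.60 − R$11,082,900 = R$14,125,309.60.
DOL = contribution ÷ EBIT = R$25,208,209.60 ÷ R$14,125,309.60 = 1.7846.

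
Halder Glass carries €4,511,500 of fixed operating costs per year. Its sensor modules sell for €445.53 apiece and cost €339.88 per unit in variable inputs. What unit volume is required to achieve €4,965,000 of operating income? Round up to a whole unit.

Unit CM = price − variable cost = €445.53 − €339.88 = €105.65.
Required volume = (fixed costs + target profit) ÷ CM = (€4,511,500 + €4,965,000) ÷ €105.65 = 89,697.11, so 89,698 sensor modules.

89,698 sensor modules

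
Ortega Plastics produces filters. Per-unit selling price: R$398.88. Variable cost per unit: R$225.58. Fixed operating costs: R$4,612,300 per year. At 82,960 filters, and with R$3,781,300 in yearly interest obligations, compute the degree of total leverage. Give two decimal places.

Contribution at this volume is 82,960 × R$173.30 = R$14,376,968.00.
Operating income = contribution − fixed costs = R$14,376,968.00 − R$4,612,300 = R$9,764,668.00. Interest = R$3,781,300.00, so EBIT − I = R$5,983,368.00.
Degree of total leverage = total CM / (EBIT − interest) = R$14,376,968.00 / R$5,983,368.00 = 2.4028.

2.40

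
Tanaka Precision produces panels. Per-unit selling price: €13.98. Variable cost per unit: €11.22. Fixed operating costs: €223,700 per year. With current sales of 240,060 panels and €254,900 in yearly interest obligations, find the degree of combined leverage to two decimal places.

At 240,060 units, contribution = 240,060 × €2.76 = €662,565.60.
Subtracting fixed costs: EBIT = €662,565.60 − €223,700 = €438,865.60. Interest = €254,900.00.
DOL = €662,565.60 ÷ €438,865.60 = 1.5097; DFL = €438,865.60 ÷ €183,965.60 = 2.3856.
DCL = DOL × DFL = 1.5097 × 2.3856 = 3.6015.

3.60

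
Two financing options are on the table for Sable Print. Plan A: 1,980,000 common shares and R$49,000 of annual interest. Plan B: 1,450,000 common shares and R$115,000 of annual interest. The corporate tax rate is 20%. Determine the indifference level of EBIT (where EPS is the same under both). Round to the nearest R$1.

Set EPS_A = EPS_B: (EBIT − R$49,000)(1 − 0.20) ÷ 1,980,000 = (EBIT − R$115,000)(1 − 0.20) ÷ 1,450,000.
The (1 − t) factor cancels: (EBIT − 49,000) × 1,450,000 = (EBIT − 115,000) × 1,980,000.
Solving, EBIT = (115,000·1,980,000 − 49,000·1,450,000) / (1,980,000 − 1,450,000) = 156,650,000,000 / 530,000 = 295,566.04.

R$295,566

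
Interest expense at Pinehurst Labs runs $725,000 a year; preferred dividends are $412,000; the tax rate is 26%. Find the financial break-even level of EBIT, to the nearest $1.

Grossing the preferred dividend up to pre-tax terms: $412,000 / (1 − 0.26) = $556,756.76.
Financial break-even EBIT = interest + D_p ÷ (1 − t) = $725,000 + $556,756.76 = $1,281,756.76.

$1,281,757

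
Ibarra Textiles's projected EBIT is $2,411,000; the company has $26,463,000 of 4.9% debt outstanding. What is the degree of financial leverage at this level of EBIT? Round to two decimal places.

2.16

Interest = $1,296,687.00.
Degree of financial leverage = EBIT / (EBIT − interest) = $2,411,000 / $1,114,313.00 = 2.1637.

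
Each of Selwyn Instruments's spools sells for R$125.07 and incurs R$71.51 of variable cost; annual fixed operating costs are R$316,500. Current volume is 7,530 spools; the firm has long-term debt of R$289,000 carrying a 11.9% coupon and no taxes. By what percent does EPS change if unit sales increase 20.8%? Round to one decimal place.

Contribution at this volume is 7,530 × R$53.56 = R$403,306.80.
Subtracting fixed costs: EBIT = R$403,306.80 − R$316,500 = R$86,806.80.
Interest = R$34,391.00, so EBIT − I = R$52,415.80.
DCL = total CM / (EBIT − I) = R$403,306.80 / R$52,415.80 = 7.6944.
%ΔEPS = DCL × %ΔSales = 7.6944 × +20.8% = +160.0%.

+160.0%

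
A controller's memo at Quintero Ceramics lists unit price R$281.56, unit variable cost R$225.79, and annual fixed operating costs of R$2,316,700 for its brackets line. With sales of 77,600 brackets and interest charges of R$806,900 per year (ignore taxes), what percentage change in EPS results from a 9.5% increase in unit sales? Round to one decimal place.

Contribution at this volume is 77,600 × R$55.77 = R$4,327,752.00.
EBIT = R$4,327,752.00 − R$2,316,700 = R$2,011,052.00.
After interest of R$806,900.00, pre-tax earnings = R$1,204,152.00.
DCL = total CM / (EBIT − I) = R$4,327,752.00 / R$1,204,152.00 = 3.5940.
%ΔEPS = DCL × %ΔSales = 3.5940 × +9.5% = +34.1%.

+34.1%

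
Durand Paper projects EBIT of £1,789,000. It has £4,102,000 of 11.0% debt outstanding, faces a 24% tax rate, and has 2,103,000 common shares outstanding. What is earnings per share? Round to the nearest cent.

Interest = £451,220.00, so EBT = £1,789,000 − £451,220.00 = £1,337,780.00.
After tax at 24%: net income = £1,337,780.00 × 0.76 = £1,016,712.80.
Per share: £1,016,712.80 / 2,103,000 shares = £0.48.

£0.48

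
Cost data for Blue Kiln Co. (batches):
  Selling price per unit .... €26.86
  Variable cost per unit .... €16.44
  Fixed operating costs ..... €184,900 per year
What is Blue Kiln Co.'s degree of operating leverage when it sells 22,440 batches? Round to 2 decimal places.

4.78

Contribution at this volume is 22,440 × €10.42 = €233,824.80.
EBIT = €233,824.80 − €184,900 = €48,924.80.
DOL = contribution ÷ EBIT = €233,824.80 ÷ €48,924.80 = 4.7793.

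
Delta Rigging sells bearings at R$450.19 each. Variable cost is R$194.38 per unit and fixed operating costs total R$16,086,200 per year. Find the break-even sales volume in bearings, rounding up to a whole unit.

Unit CM = price − variable cost = R$450.19 − R$194.38 = R$255.81.
Units to break even: R$16,086,200 ÷ R$255.81 = 62,883.39, rounded up to 62,884.

62,884 bearings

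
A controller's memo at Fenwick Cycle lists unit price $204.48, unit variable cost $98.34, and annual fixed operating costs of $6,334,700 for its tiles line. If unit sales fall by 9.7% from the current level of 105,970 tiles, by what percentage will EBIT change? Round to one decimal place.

At 105,970 units, contribution = 105,970 × $106.14 = $11,247,655.80.
EBIT = $11,247,655.80 − $6,334,700 = $4,912,955.80.
DOL = contribution ÷ EBIT = $11,247,655.80 ÷ $4,912,955.80 = 2.2894.
Operating income changes by 2.2894 × -9.7% = -22.2%.

-22.2%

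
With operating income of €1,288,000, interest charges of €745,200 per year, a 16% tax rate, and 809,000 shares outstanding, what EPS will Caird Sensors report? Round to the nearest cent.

Interest = €745,200.00, so EBT = €1,288,000 − €745,200.00 = €542,800.00.
After tax at 16%: net income = €542,800.00 × 0.84 = €455,952.00.
Per share: €455,952.00 / 809,000 shares = €0.56.

€0.56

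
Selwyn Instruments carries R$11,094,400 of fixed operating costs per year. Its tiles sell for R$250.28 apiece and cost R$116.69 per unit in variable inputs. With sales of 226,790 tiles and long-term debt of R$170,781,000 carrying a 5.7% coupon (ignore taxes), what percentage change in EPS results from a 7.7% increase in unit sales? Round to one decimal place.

Total contribution margin = 226,790 × R$133.59 = R$30,296,876.10.
Subtracting fixed costs: EBIT = R$30,296,876.10 − R$11,094,400 = R$19,202,476.10.
After interest of R$9,734,517.00, pre-tax earnings = R$9,467,959.10.
DCL = total CM / (EBIT − I) = R$30,296,876.10 / R$9,467,959.10 = 3.1999.
EPS therefore changes by 3.1999 × (+7.7%) = +24.6%.

+24.6%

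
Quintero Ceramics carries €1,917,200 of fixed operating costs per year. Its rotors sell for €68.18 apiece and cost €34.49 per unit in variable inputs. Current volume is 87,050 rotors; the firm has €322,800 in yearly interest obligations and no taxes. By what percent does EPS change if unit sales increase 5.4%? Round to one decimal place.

Total contribution margin = 87,050 × €33.69 = €2,932,714.50.
EBIT = €2,932,714.50 − €1,917,200 = €1,015,514.50.
After interest of €322,800.00, pre-tax earnings = €692,714.50.
DCL = total CM / (EBIT − I) = €2,932,714.50 / €692,714.50 = 4.2337.
EPS therefore changes by 4.2337 × (+5.4%) = +22.9%.

+22.9%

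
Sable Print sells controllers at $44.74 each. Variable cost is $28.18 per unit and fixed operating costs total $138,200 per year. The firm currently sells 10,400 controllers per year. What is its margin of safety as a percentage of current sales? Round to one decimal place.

19.8%

Each unit contributes $44.74 − $28.18 = $16.56. Break-even units = $138,200 ÷ $16.56 = 8,345.41; break-even revenue = 8,345.41 × $44.74 = $373,373.67.
Current sales = 10,400 × $44.74 = $465,296.00.
Margin of safety = ($465,296.00 − $373,373.67) ÷ $465,296.00 = 19.8%.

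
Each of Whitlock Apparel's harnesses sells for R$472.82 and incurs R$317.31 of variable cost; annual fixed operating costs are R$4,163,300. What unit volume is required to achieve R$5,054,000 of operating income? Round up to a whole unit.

Unit CM = price − variable cost = R$472.82 − R$317.31 = R$155.51.
Units = (FC + target) / CM = (R$4,163,300 + R$5,054,000) / R$155.51 = 59,271.43, so 59,272 harnesses.

59,272 harnesses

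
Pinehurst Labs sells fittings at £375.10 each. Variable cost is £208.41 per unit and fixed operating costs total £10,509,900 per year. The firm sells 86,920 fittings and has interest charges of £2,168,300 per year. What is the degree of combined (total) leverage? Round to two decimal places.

At 86,920 units, contribution = 86,920 × £166.69 = £14,488,694.80.
Subtracting fixed costs: EBIT = £14,488,694.80 − £10,509,900 = £3,978,794.80. Interest = £2,168,300.00.
DOL = £14,488,694.80 ÷ £3,978,794.80 = 3.6415; DFL = £3,978,794.80 ÷ £1,810,494.80 = 2.1976.
Combined leverage = 3.6415 × 2.1976 = 8.0026.

8.00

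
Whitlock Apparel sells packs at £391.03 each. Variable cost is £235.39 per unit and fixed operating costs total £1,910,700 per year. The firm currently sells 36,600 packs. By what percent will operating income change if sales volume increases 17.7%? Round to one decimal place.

Contribution at this volume is 36,600 × £155.64 = £5,696,424.00.
Subtracting fixed costs: EBIT = £5,696,424.00 − £1,910,700 = £3,785,724.00.
Degree of operating leverage = £5,696,424.00 / £3,785,724.00 = 1.5047.
%ΔEBIT = DOL × %ΔSales = 1.5047 × +17.7% = +26.6%.

+26.6%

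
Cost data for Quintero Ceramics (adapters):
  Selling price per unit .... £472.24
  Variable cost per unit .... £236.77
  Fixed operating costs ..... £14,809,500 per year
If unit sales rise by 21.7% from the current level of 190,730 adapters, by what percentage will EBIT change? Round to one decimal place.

Contribution at this volume is 190,730 × £235.47 = £44,911,193.10.
Subtracting fixed costs: EBIT = £44,911,193.10 − £14,809,500 = £30,101,693.10.
So DOL = total CM / EBIT = £44,911,193.10 / £30,101,693.10 = 1.4920.
Operating income changes by 1.4920 × +21.7% = +32.4%.

+32.4%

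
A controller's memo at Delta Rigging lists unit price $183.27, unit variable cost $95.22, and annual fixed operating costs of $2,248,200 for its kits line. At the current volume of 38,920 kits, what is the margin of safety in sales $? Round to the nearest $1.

$2,453,395

Each unit contributes $183.27 − $95.22 = $88.05. Break-even units = $2,248,200 ÷ $88.05 = 25,533.22; break-even revenue = 25,533.22 × $183.27 = $4,679,473.19.
Current sales = 38,920 × $183.27 = $7,132,868.40.
Margin of safety = $7,132,868.40 − $4,679,473.19 = $2,453,395.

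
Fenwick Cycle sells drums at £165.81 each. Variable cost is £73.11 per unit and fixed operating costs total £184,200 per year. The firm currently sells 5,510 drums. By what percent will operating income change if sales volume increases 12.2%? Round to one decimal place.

+19.1%

Contribution at this volume is 5,510 × £92.70 = £510,777.00.
Operating income = contribution − fixed costs = £510,777.00 − £184,200 = £326,577.00.
DOL = contribution ÷ EBIT = £510,777.00 ÷ £326,577.00 = 1.5640.
Operating income changes by 1.5640 × +12.2% = +19.1%.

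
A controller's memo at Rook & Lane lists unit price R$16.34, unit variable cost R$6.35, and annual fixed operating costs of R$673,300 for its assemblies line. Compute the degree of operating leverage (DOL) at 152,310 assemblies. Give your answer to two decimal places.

1.79

Contribution at this volume is 152,310 × R$9.99 = R$1,521,576.90.
Subtracting fixed costs: EBIT = R$1,521,576.90 − R$673,300 = R$848,276.90.
DOL = contribution ÷ EBIT = R$1,521,576.90 ÷ R$848,276.90 = 1.7937.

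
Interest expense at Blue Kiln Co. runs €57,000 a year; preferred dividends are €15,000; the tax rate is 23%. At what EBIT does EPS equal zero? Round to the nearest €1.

Grossing the preferred dividend up to pre-tax terms: €15,000 / (1 − 0.23) = €19,480.52.
Financial break-even EBIT = interest + D_p ÷ (1 − t) = €57,000 + €19,480.52 = €76,480.52.

€76,481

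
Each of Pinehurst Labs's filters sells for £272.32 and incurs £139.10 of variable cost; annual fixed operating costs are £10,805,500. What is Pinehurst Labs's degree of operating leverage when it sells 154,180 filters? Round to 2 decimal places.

2.11

Total contribution margin = 154,180 × £133.22 = £20,539,859.60.
Operating income = contribution − fixed costs = £20,539,859.60 − £10,805,500 = £9,734,359.60.
Degree of operating leverage = £20,539,859.60 / £9,734,359.60 = 2.1100.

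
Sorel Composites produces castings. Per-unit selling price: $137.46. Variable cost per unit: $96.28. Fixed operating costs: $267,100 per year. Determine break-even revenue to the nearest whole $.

CM per unit = $137.46 − $96.28 = $41.18; CM ratio = $41.18 / $137.46 = 0.2996.
Break-even revenue = fixed costs × price ÷ CM = $267,100 × $137.46 ÷ $41.18 = $891,587.

$891,587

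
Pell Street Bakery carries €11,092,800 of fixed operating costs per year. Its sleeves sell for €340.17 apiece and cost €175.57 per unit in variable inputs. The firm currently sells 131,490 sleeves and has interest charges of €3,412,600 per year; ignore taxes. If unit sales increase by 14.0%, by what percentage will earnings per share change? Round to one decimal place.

At 131,490 units, contribution = 131,490 × €164.60 = €21,643,254.00.
Subtracting fixed costs: EBIT = €21,643,254.00 − €11,092,800 = €10,550,454.00.
After interest of €3,412,600.00, pre-tax earnings = €7,137,854.00.
Degree of combined leverage = contribution ÷ (EBIT − I) = €21,643,254.00 ÷ €7,137,854.00 = 3.0322.
%ΔEPS = DCL × %ΔSales = 3.0322 × +14.0% = +42.5%.

+42.5%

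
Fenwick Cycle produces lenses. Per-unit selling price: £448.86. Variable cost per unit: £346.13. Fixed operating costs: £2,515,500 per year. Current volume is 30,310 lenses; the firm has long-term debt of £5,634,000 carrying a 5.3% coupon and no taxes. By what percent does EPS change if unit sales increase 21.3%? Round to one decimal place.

+221.3%

Total contribution margin = 30,310 × £102.73 = £3,113,746.30.
Operating income = contribution − fixed costs = £3,113,746.30 − £2,515,500 = £598,246.30.
Interest = £298,602.00, so EBIT − I = £299,644.30.
Degree of combined leverage = contribution ÷ (EBIT − I) = £3,113,746.30 ÷ £299,644.30 = 10.3915.
%ΔEPS = DCL × %ΔSales = 10.3915 × +21.3% = +221.3%.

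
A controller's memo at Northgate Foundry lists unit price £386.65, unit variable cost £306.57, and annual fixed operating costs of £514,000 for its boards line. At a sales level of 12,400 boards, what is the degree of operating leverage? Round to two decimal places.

Contribution at this volume is 12,400 × £80.08 = £992,992.00.
Operating income = contribution − fixed costs = £992,992.00 − £514,000 = £478,992.00.
Degree of operating leverage = £992,992.00 / £478,992.00 = 2.0731.

2.07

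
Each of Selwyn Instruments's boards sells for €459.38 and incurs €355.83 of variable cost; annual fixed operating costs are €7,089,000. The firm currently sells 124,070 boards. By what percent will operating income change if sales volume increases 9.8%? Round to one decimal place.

+21.9%

Total contribution margin = 124,070 × €103.55 = €12,847,448.50.
EBIT = €12,847,448.50 − €7,089,000 = €5,758,448.50.
Degree of operating leverage = €12,847,448.50 / €5,758,448.50 = 2.2311.
%ΔEBIT = DOL × %ΔSales = 2.2311 × +9.8% = +21.9%.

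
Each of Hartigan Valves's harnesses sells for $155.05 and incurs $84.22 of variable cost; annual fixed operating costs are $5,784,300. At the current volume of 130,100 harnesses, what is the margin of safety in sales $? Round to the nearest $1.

Contribution margin per unit = $155.05 − $84.22 = $70.83. Break-even units = $5,784,300 ÷ $70.83 = 81,664.55; break-even revenue = 81,664.55 × $155.05 = $12,662,088.31.
Current sales = 130,100 × $155.05 = $20,172,005.00.
Margin of safety = $20,172,005.00 − $12,662,088.31 = $7,509,917.

$7,509,917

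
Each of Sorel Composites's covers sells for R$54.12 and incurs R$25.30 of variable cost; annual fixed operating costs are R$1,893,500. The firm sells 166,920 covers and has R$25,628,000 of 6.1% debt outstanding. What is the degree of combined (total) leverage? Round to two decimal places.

At 166,920 units, contribution = 166,920 × R$28.82 = R$4,810,634.40.
EBIT = R$4,810,634.40 − R$1,893,500 = R$2,917,134.40. Interest = R$1,563,308.00.
DOL = R$4,810,634.40 ÷ R$2,917,134.40 = 1.6491; DFL = R$2,917,134.40 ÷ R$1,353,826.40 = 2.1547.
DCL = DOL × DFL = 1.6491 × 2.1547 = 3.5533.

3.55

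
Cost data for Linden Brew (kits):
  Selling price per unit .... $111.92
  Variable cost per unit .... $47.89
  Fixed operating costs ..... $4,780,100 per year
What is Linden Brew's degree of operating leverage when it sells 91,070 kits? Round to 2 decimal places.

5.55

Total contribution margin = 91,070 × $64.03 = $5,831,212.10.
Operating income = contribution − fixed costs = $5,831,212.10 − $4,780,100 = $1,051,112.10.
So DOL = total CM / EBIT = $5,831,212.10 / $1,051,112.10 = 5.5477.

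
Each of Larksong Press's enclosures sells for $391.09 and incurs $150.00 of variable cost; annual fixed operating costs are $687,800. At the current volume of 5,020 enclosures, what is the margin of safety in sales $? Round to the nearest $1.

Contribution margin per unit = $391.09 − $150.00 = $241.09. Break-even units = $687,800 ÷ $241.09 = 2,852.88; break-even revenue = 2,852.88 × $391.09 = $1,115,731.48.
Actual sales revenue = 5,020 × $391.09 = $1,963,271.80.
Margin of safety = $1,963,271.80 − $1,115,731.48 = $847,540.

$847,540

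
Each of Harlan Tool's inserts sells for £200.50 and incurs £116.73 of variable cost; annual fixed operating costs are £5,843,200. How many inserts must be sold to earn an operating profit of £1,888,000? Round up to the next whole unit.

92,291 inserts

Contribution margin per unit = £200.50 − £116.73 = £83.77.
Need Q such that Q × £83.77 − £5,843,200 = £1,888,000, i.e. Q = £7,731,200 / £83.77 = 92,290.80 → 92,291.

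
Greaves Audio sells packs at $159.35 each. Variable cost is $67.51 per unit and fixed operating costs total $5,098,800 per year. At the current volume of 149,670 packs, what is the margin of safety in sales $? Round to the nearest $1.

Contribution margin per unit = $159.35 − $67.51 = $91.84. Break-even units = $5,098,800 ÷ $91.84 = 55,518.29; break-even revenue = 55,518.29 × $159.35 = $8,846,839.94.
Current sales = 149,670 × $159.35 = $23,849,914.50.
Margin of safety = $23,849,914.50 − $8,846,839.94 = $15,003,075.

$15,003,075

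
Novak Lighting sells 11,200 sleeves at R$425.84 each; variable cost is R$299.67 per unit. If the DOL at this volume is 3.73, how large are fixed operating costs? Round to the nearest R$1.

R$1,034,256

Contribution at this volume is 11,200 × R$126.17 = R$1,413,104.00.
Since DOL = CM ÷ EBIT, EBIT = R$1,413,104.00 ÷ 3.73 = R$378,848.26.
Fixed costs = CM − EBIT = R$1,413,104.00 − R$378,848.26 = R$1,034,256.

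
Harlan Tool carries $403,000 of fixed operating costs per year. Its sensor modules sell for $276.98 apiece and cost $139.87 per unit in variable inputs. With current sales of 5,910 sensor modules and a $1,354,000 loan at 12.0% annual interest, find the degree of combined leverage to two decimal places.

3.31

Contribution at this volume is 5,910 × $137.11 = $810,320.10.
EBIT = $810,320.10 − $403,000 = $407,320.10. Interest = $162,480.00.
DOL = $810,320.10 ÷ $407,320.10 = 1.9894; DFL = $407,320.10 ÷ $244,840.10 = 1.6636.
DCL = DOL × DFL = 1.9894 × 1.6636 = 3.3096.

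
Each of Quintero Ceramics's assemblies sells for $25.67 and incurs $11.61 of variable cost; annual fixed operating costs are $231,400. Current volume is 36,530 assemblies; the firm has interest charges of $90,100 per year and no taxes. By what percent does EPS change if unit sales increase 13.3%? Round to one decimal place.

+35.6%

Total contribution margin = 36,530 × $14.06 = $513,611.80.
EBIT = $513,611.80 − $231,400 = $282,211.80.
After interest of $90,100.00, pre-tax earnings = $192,111.80.
DCL = total CM / (EBIT − I) = $513,611.80 / $192,111.80 = 2.6735.
EPS therefore changes by 2.6735 × (+13.3%) = +35.6%.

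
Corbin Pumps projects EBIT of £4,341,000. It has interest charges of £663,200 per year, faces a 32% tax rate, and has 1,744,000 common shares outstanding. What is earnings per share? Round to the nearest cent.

£1.43

Interest = £663,200.00, so EBT = £4,341,000 − £663,200.00 = £3,677,800.00.
After tax at 32%: net income = £3,677,800.00 × 0.68 = £2,500,904.00.
EPS = £2,500,904.00 ÷ 1,744,000 = £1.43.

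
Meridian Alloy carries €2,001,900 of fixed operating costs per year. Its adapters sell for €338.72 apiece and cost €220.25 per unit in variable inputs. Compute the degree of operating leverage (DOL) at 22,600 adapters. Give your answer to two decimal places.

3.96

At 22,600 units, contribution = 22,600 × €118.47 = €2,677,422.00.
Operating income = contribution − fixed costs = €2,677,422.00 − €2,001,900 = €675,522.00.
DOL = contribution ÷ EBIT = €2,677,422.00 ÷ €675,522.00 = 3.9635.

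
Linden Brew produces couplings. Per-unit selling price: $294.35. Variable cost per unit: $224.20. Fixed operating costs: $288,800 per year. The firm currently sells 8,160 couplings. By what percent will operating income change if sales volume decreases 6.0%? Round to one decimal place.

-12.1%

Total contribution margin = 8,160 × $70.15 = $572,424.00.
EBIT = $572,424.00 − $288,800 = $283,624.00.
Degree of operating leverage = $572,424.00 / $283,624.00 = 2.0182.
%ΔEBIT = DOL × %ΔSales = 2.0182 × -6.0% = -12.1%.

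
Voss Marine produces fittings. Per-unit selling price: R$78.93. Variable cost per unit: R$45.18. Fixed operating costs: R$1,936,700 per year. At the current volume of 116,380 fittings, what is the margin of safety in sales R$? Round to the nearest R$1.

Contribution margin per unit = R$78.93 − R$45.18 = R$33.75. Break-even units = R$1,936,700 ÷ R$33.75 = 57,383.70; break-even revenue = 57,383.70 × R$78.93 = R$4,529,295.73.
Current sales = 116,380 × R$78.93 = R$9,185,873.40.
Margin of safety = R$9,185,873.40 − R$4,529,295.73 = R$4,656,578.

R$4,656,578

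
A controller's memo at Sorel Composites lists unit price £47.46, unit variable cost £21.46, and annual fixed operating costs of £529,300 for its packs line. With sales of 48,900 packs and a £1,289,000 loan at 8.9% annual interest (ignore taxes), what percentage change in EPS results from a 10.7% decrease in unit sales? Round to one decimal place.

-21.7%

Contribution at this volume is 48,900 × £26.00 = £1,271,400.00.
Subtracting fixed costs: EBIT = £1,271,400.00 − £529,300 = £742,100.00.
Interest = £114,721.00, so EBIT − I = £627,379.00.
DCL = total CM / (EBIT − I) = £1,271,400.00 / £627,379.00 = 2.0265.
EPS therefore changes by 2.0265 × (-10.7%) = -21.7%.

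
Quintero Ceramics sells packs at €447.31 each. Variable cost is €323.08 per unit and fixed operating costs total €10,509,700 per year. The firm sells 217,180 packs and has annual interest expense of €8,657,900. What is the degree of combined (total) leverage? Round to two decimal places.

Total contribution margin = 217,180 × €124.23 = €26,980,271.40.
Subtracting fixed costs: EBIT = €26,980,271.40 − €10,509,700 = €16,470,571.40. Interest = €8,657,900.00, so EBIT − I = €7,812,671.40.
Degree of total leverage = total CM / (EBIT − interest) = €26,980,271.40 / €7,812,671.40 = 3.4534.

3.45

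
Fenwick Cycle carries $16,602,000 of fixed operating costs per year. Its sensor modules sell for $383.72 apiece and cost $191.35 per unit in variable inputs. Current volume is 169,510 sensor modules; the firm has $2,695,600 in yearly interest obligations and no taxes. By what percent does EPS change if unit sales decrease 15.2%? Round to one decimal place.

Total contribution margin = 169,510 × $192.37 = $32,608,638.70.
Operating income = contribution − fixed costs = $32,608,638.70 − $16,602,000 = $16,006,638.70.
After interest of $2,695,600.00, pre-tax earnings = $13,311,038.70.
Degree of combined leverage = contribution ÷ (EBIT − I) = $32,608,638.70 ÷ $13,311,038.70 = 2.4497.
EPS therefore changes by 2.4497 × (-15.2%) = -37.2%.

-37.2%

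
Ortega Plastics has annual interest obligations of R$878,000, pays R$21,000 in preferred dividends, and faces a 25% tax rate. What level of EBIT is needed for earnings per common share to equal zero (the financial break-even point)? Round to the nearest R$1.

Grossing the preferred dividend up to pre-tax terms: R$21,000 / (1 − 0.25) = R$28,000.00.
Financial break-even EBIT = interest + D_p ÷ (1 − t) = R$878,000 + R$28,000.00 = R$906,000.00.

R$906,000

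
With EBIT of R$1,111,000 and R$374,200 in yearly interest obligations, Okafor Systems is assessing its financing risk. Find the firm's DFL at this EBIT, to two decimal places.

Annual interest charges come to R$374,200.00.
DFL = EBIT ÷ (EBIT − I) = R$1,111,000 ÷ (R$1,111,000 − R$374,200.00) = R$1,111,000 ÷ R$736,800.00 = 1.5079.

1.51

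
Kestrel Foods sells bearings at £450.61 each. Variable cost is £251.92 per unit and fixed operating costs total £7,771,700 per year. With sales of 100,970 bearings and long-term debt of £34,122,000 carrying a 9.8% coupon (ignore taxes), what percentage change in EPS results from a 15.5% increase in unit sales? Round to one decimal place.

Contribution at this volume is 100,970 × £198.69 = £20,061,729.30.
Operating income = contribution − fixed costs = £20,061,729.30 − £7,771,700 = £12,290,029.30.
Interest = £3,343,956.00, so EBIT − I = £8,946,073.30.
DCL = total CM / (EBIT − I) = £20,061,729.30 / £8,946,073.30 = 2.2425.
%ΔEPS = DCL × %ΔSales = 2.2425 × +15.5% = +34.8%.

+34.8%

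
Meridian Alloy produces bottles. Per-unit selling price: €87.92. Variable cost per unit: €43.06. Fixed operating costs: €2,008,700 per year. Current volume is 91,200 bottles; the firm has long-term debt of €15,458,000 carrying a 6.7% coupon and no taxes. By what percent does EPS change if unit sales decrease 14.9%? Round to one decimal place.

Total contribution margin = 91,200 × €44.86 = €4,091,232.00.
Operating income = contribution − fixed costs = €4,091,232.00 − €2,008,700 = €2,082,532.00.
After interest of €1,035,686.00, pre-tax earnings = €1,046,846.00.
Degree of combined leverage = contribution ÷ (EBIT − I) = €4,091,232.00 ÷ €1,046,846.00 = 3.9082.
EPS therefore changes by 3.9082 × (-14.9%) = -58.2%.

-58.2%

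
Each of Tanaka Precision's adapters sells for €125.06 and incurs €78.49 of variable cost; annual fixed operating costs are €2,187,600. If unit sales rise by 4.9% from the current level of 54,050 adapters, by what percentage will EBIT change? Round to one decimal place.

Total contribution margin = 54,050 × €46.57 = €2,517,108.50.
Subtracting fixed costs: EBIT = €2,517,108.50 − €2,187,600 = €329,508.50.
So DOL = total CM / EBIT = €2,517,108.50 / €329,508.50 = 7.6390.
So EBIT moves 7.6390 × (+4.9%) = +37.4%.

+37.4%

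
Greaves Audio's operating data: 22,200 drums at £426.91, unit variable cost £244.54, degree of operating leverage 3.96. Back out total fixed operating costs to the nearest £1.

At 22,200 units, contribution = 22,200 × £182.37 = £4,048,614.00.
Since DOL = CM ÷ EBIT, EBIT = £4,048,614.00 ÷ 3.96 = £1,022,377.27.
Fixed costs = CM − EBIT = £4,048,614.00 − £1,022,377.27 = £3,026,237.

£3,026,237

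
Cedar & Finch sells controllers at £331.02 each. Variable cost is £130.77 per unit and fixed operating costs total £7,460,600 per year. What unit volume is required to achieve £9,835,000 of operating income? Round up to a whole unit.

Each unit contributes £331.02 − £130.77 = £200.25.
Units = (FC + target) / CM = (£7,460,600 + £9,835,000) / £200.25 = 86,370.04, so 86,371 controllers.

86,371 controllers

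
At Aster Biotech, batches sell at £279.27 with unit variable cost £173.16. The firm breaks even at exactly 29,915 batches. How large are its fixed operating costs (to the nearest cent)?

£3,174,280.65

Unit CM = price − variable cost = £279.27 − £173.16 = £106.11.
Since BE = FC / CM, FC = 29,915 × £106.11 = £3,174,280.65.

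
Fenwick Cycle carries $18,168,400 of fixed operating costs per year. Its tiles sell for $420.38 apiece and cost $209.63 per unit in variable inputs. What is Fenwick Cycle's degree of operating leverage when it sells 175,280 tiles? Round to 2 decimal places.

1.97

Contribution at this volume is 175,280 × $210.75 = $36,940,260.00.
EBIT = $36,940,260.00 − $18,168,400 = $18,771,860.00.
DOL = contribution ÷ EBIT = $36,940,260.00 ÷ $18,771,860.00 = 1.9679.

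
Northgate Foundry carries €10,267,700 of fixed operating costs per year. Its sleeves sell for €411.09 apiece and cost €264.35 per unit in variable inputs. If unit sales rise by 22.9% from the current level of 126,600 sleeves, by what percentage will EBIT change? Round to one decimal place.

+51.2%

Contribution at this volume is 126,600 × €146.74 = €18,577,284.00.
Subtracting fixed costs: EBIT = €18,577,284.00 − €10,267,700 = €8,309,584.00.
DOL = contribution ÷ EBIT = €18,577,284.00 ÷ €8,309,584.00 = 2.2356.
So EBIT moves 2.2356 × (+22.9%) = +51.2%.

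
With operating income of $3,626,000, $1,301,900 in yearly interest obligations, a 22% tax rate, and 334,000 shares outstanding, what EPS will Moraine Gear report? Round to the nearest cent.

Pre-tax income = $3,626,000 − $1,301,900.00 = $2,324,100.00.
Net income = $2,324,100.00 × (1 − 0.22) = $1,812,798.00.
EPS = $1,812,798.00 ÷ 334,000 = $5.43.

$5.43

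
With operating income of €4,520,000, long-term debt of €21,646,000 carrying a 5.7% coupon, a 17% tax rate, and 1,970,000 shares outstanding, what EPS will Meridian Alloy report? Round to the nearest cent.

Interest = €1,233,822.00, so EBT = €4,520,000 − €1,233,822.00 = €3,286,178.00.
After tax at 17%: net income = €3,286,178.00 × 0.83 = €2,727,527.74.
EPS = €2,727,527.74 ÷ 1,970,000 = €1.38.

€1.38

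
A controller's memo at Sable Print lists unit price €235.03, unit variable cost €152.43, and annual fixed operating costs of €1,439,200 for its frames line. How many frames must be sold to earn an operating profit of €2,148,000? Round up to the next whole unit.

Each unit contributes €235.03 − €152.43 = €82.60.
Required volume = (fixed costs + target profit) ÷ CM = (€1,439,200 + €2,148,000) ÷ €82.60 = 43,428.57, so 43,429 frames.

43,429 frames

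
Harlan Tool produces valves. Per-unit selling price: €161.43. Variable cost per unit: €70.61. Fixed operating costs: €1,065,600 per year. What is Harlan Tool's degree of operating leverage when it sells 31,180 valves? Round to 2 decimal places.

Total contribution margin = 31,180 × €90.82 = €2,831,767.60.
Operating income = contribution − fixed costs = €2,831,767.60 − €1,065,600 = €1,766,167.60.
DOL = contribution ÷ EBIT = €2,831,767.60 ÷ €1,766,167.60 = 1.6033.

1.60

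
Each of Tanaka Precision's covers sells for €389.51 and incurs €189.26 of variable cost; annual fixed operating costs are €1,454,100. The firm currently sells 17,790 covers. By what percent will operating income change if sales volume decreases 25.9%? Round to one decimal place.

Contribution at this volume is 17,790 × €200.25 = €3,562,447.50.
EBIT = €3,562,447.50 − €1,454,100 = €2,108,347.50.
Degree of operating leverage = €3,562,447.50 / €2,108,347.50 = 1.6897.
Operating income changes by 1.6897 × -25.9% = -43.8%.

-43.8%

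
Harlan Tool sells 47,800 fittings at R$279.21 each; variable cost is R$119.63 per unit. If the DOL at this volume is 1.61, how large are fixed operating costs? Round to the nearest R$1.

Contribution at this volume is 47,800 × R$159.58 = R$7,627,924.00.
DOL = contribution / EBIT, so EBIT = R$7,627,924.00 / 1.61 = R$4,737,840.99.
And FC = contribution − EBIT = R$7,627,924.00 − R$4,737,840.99 = R$2,890,083.

R$2,890,083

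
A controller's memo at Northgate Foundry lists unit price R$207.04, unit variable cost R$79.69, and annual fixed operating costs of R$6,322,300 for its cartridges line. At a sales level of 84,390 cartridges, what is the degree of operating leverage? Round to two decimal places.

Total contribution margin = 84,390 × R$127.35 = R$10,747,066.50.
Operating income = contribution − fixed costs = R$10,747,066.50 − R$6,322,300 = R$4,424,766.50.
Degree of operating leverage = R$10,747,066.50 / R$4,424,766.50 = 2.4288.

2.43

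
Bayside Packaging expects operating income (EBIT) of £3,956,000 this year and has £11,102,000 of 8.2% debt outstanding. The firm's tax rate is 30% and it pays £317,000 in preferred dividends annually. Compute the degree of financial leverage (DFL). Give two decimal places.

1.53

Interest = £910,364.00.
Pre-tax preferred-dividend burden = £317,000 ÷ (1 − 0.30) = £452,857.14.
DFL = EBIT ÷ [EBIT − I − D_p/(1−t)] = £3,956,000 ÷ [£3,956,000 − £910,364.00 − £452,857.14] = £3,956,000 ÷ £2,592,778.86 = 1.5258.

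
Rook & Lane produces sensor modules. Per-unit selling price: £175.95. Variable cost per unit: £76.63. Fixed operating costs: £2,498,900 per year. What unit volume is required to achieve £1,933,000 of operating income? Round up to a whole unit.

44,623 sensor modules

Each unit contributes £175.95 − £76.63 = £99.32.
Units = (FC + target) / CM = (£2,498,900 + £1,933,000) / £99.32 = 44,622.43, so 44,623 sensor modules.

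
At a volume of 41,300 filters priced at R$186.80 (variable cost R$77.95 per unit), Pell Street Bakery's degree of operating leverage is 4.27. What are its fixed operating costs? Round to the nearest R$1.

Total contribution margin = 41,300 × R$108.85 = R$4,495,505.00.
DOL = contribution / EBIT, so EBIT = R$4,495,505.00 / 4.27 = R$1,052,811.48.
And FC = contribution − EBIT = R$4,495,505.00 − R$1,052,811.48 = R$3,442,694.

R$3,442,694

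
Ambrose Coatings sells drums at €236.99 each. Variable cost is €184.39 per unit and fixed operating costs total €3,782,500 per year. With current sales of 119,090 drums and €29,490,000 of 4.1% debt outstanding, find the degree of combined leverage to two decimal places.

4.92

Total contribution margin = 119,090 × €52.60 = €6,264,134.00.
EBIT = €6,264,134.00 − €3,782,500 = €2,481,634.00. Interest = €1,209,090.00.
DOL = €6,264,134.00 ÷ €2,481,634.00 = 2.5242; DFL = €2,481,634.00 ÷ €1,272,544.00 = 1.9501.
Combined leverage = 2.5242 × 1.9501 = 4.9224.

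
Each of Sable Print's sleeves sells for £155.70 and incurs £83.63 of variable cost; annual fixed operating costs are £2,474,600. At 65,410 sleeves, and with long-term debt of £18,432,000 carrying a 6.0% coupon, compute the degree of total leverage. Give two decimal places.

Contribution at this volume is 65,410 × £72.07 = £4,714,098.70.
EBIT = £4,714,098.70 − £2,474,600 = £2,239,498.70. Interest = £1,105,920.00.
DOL = £4,714,098.70 ÷ £2,239,498.70 = 2.1050; DFL = £2,239,498.70 ÷ £1,133,578.70 = 1.9756.
Combined leverage = 2.1050 × 1.9756 = 4.1586.

4.16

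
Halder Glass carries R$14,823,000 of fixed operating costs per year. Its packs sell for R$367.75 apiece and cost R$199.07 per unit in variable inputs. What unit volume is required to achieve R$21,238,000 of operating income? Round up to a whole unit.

Contribution margin per unit = R$367.75 − R$199.07 = R$168.68.
Need Q such that Q × R$168.68 − R$14,823,000 = R$21,238,000, i.e. Q = R$36,061,000 / R$168.68 = 213,783.50 → 213,784.

213,784 packs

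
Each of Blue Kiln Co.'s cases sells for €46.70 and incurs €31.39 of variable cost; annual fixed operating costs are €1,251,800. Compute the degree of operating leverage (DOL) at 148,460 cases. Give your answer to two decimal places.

2.23

Total contribution margin = 148,460 × €15.31 = €2,272,922.60.
Subtracting fixed costs: EBIT = €2,272,922.60 − €1,251,800 = €1,021,122.60.
So DOL = total CM / EBIT = €2,272,922.60 / €1,021,122.60 = 2.2259.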